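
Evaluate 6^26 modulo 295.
121

Repeated squaring. Binary of 26 = 11010.
6^1 ≡ 6 (mod 295); 6^2 ≡ 36 (mod 295); 6^4 ≡ 116 (mod 295); 6^8 ≡ 181 (mod 295); 6^16 ≡ 16 (mod 295)
6^26 = 6^2 × 6^8 × 6^16 ≡ 121 (mod 295)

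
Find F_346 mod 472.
471

Matrix identity: Q^n = [[F_(n+1), F_n], [F_n, F_(n-1)]] with Q = [[1,1],[1,0]].
n = 346 = 101011010₂. Square-and-multiply, entries mod 472:
Q^1 = [[1,1],[1,0]]
Q^2 = (Q^1)² = [[2,1],[1,1]]
Q^5 = (Q^2)²·Q = [[8,5],[5,3]]
Q^10 = (Q^5)² = [[89,55],[55,34]]
Q^21 = (Q^10)²·Q = [[247,90],[90,157]]
Q^43 = (Q^21)²·Q = [[213,197],[197,16]]
Q^86 = (Q^43)² = [[162,273],[273,361]]
Q^173 = (Q^86)²·Q = [[0,237],[237,235]]
Q^346 = (Q^173)² = [[1,471],[471,2]]
F_346 mod 472 = Q^346[0][1] = 471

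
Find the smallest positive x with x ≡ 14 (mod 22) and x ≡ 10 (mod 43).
784

Using Chinese Remainder Theorem:
M = 22 × 43 = 946
M1 = 43, M2 = 22
y1 = 43^(-1) mod 22 = 21
y2 = 22^(-1) mod 43 = 2
x = (14×43×21 + 10×22×2) mod 946 = 784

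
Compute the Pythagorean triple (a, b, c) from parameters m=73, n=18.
(5005, 2628, 5653)

Euclid's formula: a = m² - n², b = 2mn, c = m² + n²
m = 73, n = 18
a = 73² - 18² = 5329 - 324 = 5005
b = 2 × 73 × 18 = 2628
c = 73² + 18² = 5329 + 324 = 5653
Verification: 5005² + 2628² = 25050025 + 6906384 = 31956409 = 5653² ✓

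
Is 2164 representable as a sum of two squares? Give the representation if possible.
20² + 42² (a=20, b=42)

Factorization: 2164 = 2^2 × 541
By Fermat: n is sum of two squares iff every prime p ≡ 3 (mod 4) appears to even power.
All primes ≡ 3 (mod 4) appear to even power.
Search a = 0, 1, 2, … for 2164 - a² a perfect square: first hit at a = 20: 2164 - 400 = 1764 = 42².
2164 = 20² + 42² = 400 + 1764 ✓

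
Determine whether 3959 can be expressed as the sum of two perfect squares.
Not possible

Factorization: 3959 = 37 × 107
By Fermat: n is sum of two squares iff every prime p ≡ 3 (mod 4) appears to even power.
Prime(s) ≡ 3 (mod 4) with odd exponent: [(107, 1)]
Therefore 3959 cannot be expressed as a² + b².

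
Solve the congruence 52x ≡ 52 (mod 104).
x ≡ 1 (mod 2)

gcd(52, 104) = 52, which divides 52, so solutions exist.
Divide through by 52: x ≡ 1 (mod 2).
The coefficient of x is now 1, so x ≡ 1 (mod 2).
Check: 52 × 1 = 52 ≡ 52 (mod 104).
x ≡ 1 (mod 2), giving 52 solutions mod 104.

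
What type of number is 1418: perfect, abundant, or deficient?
deficient

Proper divisors of 1418: sum = 1 + 2 + 709 = 712
Since 712 < 1418, 1418 is deficient.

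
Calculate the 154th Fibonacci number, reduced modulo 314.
3

Matrix identity: Q^n = [[F_(n+1), F_n], [F_n, F_(n-1)]] with Q = [[1,1],[1,0]].
n = 154 = 10011010₂. Square-and-multiply, entries mod 314:
Q^1 = [[1,1],[1,0]]
Q^2 = (Q^1)² = [[2,1],[1,1]]
Q^4 = (Q^2)² = [[5,3],[3,2]]
Q^9 = (Q^4)²·Q = [[55,34],[34,21]]
Q^19 = (Q^9)²·Q = [[171,99],[99,72]]
Q^38 = (Q^19)² = [[106,193],[193,227]]
Q^77 = (Q^38)²·Q = [[28,129],[129,213]]
Q^154 = (Q^77)² = [[155,3],[3,152]]
F_154 mod 314 = Q^154[0][1] = 3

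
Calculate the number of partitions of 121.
2056148051

p(n) counts ways to write n as a sum of positive integers (order ignored).
Euler's pentagonal recurrence: p(k) = p(k-1) + p(k-2) - p(k-5) - p(k-7) + p(k-12) + p(k-15) - ... (offsets j(3j∓1)/2, signs ++--, p(0)=1, p(<0)=0).
DP table for k = 0..120: p(0)=1, p(1)=1, p(2)=2, p(3)=3, p(4)=5, p(5)=7, p(6)=11, p(7)=15, p(8)=22, p(9)=30, p(10)=42, p(11)=56, p(12)=77, p(13)=101, p(14)=135, p(15)=176, p(16)=231, p(17)=297, p(18)=385, p(19)=490, p(20)=627, p(21)=792, p(22)=1002, p(23)=1255, p(24)=1575, p(25)=1958, p(26)=2436, p(27)=3010, p(28)=3718, p(29)=4565, p(30)=5604, p(31)=6842, p(32)=8349, p(33)=10143, p(34)=12310, p(35)=14883, p(36)=17977, p(37)=21637, p(38)=26015, p(39)=31185, p(40)=37338, p(41)=44583, p(42)=53174, p(43)=63261, p(44)=75175, p(45)=89134, p(46)=105558, p(47)=124754, p(48)=147273, p(49)=173525, p(50)=204226, p(51)=239943, p(52)=281589, p(53)=329931, p(54)=386155, p(55)=451276, p(56)=526823, p(57)=614154, p(58)=715220, p(59)=831820, p(60)=966467, p(61)=1121505, p(62)=1300156, p(63)=1505499, p(64)=1741630, p(65)=2012558, p(66)=2323520, p(67)=2679689, p(68)=3087735, p(69)=3554345, p(70)=4087968, p(71)=4697205, p(72)=5392783, p(73)=6185689, p(74)=7089500, p(75)=8118264, p(76)=9289091, p(77)=10619863, p(78)=12132164, p(79)=13848650, p(80)=15796476, p(81)=18004327, p(82)=20506255, p(83)=23338469, p(84)=26543660, p(85)=30167357, p(86)=34262962, p(87)=38887673, p(88)=44108109, p(89)=49995925, p(90)=56634173, p(91)=64112359, p(92)=72533807, p(93)=82010177, p(94)=92669720, p(95)=104651419, p(96)=118114304, p(97)=133230930, p(98)=150198136, p(99)=169229875, p(100)=190569292, p(101)=214481126, p(102)=241265379, p(103)=271248950, p(104)=304801365, p(105)=342325709, p(106)=384276336, p(107)=431149389, p(108)=483502844, p(109)=541946240, p(110)=607163746, p(111)=679903203, p(112)=761002156, p(113)=851376628, p(114)=952050665, p(115)=1064144451, p(116)=1188908248, p(117)=1327710076, p(118)=1482074143, p(119)=1653668665, p(120)=1844349560.
Final step: p(121) = p(120) + p(119) - p(116) - p(114) + p(109) + p(106) - p(99) - p(95) + p(86) + p(81) - p(70) - p(64) + p(51) + p(44) - p(29) - p(21) + p(4)
= 1844349560 + 1653668665 - 1188908248 - 952050665 + 541946240 + 384276336 - 169229875 - 104651419 + 34262962 + 18004327 - 4087968 - 1741630 + 239943 + 75175 - 4565 - 792 + 5
= 2056148051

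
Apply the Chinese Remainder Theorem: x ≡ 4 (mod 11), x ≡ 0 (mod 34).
136

Using Chinese Remainder Theorem:
M = 11 × 34 = 374
M1 = 34, M2 = 11
y1 = 34^(-1) mod 11 = 1
y2 = 11^(-1) mod 34 = 31
x = (4×34×1 + 0×11×31) mod 374 = 136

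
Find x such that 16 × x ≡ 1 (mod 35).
11

gcd(16, 35) = 1, so the inverse exists.
Extended Euclidean algorithm on (35, 16):
35 = 2 × 16 + 3  ⟹  3 = (1)·35 + (-2)·16
16 = 5 × 3 + 1  ⟹  1 = (-5)·35 + (11)·16
So (11)·16 ≡ 1 (mod 35), i.e. 16^(-1) ≡ 11 (mod 35).
Check: 16 × 11 = 176 ≡ 1 (mod 35)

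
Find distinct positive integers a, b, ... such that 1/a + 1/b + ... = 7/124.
1/18 + 1/1116

Greedy algorithm:
7/124: ceiling(124/7) = 18, use 1/18
1/1116: ceiling(1116/1) = 1116, use 1/1116
Result: 7/124 = 1/18 + 1/1116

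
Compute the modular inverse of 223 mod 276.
151

gcd(223, 276) = 1, so the inverse exists.
Extended Euclidean algorithm on (276, 223):
276 = 1 × 223 + 53  ⟹  53 = (1)·276 + (-1)·223
223 = 4 × 53 + 11  ⟹  11 = (-4)·276 + (5)·223
53 = 4 × 11 + 9  ⟹  9 = (17)·276 + (-21)·223
11 = 1 × 9 + 2  ⟹  2 = (-21)·276 + (26)·223
9 = 4 × 2 + 1  ⟹  1 = (101)·276 + (-125)·223
So (-125)·223 ≡ 1 (mod 276), i.e. 223^(-1) ≡ -125 ≡ 151 (mod 276).
Check: 223 × 151 = 33673 ≡ 1 (mod 276)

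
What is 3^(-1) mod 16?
11

gcd(3, 16) = 1, so the inverse exists.
Extended Euclidean algorithm on (16, 3):
16 = 5 × 3 + 1  ⟹  1 = (1)·16 + (-5)·3
So (-5)·3 ≡ 1 (mod 16), i.e. 3^(-1) ≡ -5 ≡ 11 (mod 16).
Check: 3 × 11 = 33 ≡ 1 (mod 16)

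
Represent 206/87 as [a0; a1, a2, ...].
[2; 2, 1, 2, 1, 1, 4]

Euclidean algorithm steps:
206 = 2 × 87 + 32
87 = 2 × 32 + 23
32 = 1 × 23 + 9
23 = 2 × 9 + 5
9 = 1 × 5 + 4
5 = 1 × 4 + 1
4 = 4 × 1 + 0
Continued fraction: [2; 2, 1, 2, 1, 1, 4]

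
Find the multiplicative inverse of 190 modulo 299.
96

gcd(190, 299) = 1, so the inverse exists.
Extended Euclidean algorithm on (299, 190):
299 = 1 × 190 + 109  ⟹  109 = (1)·299 + (-1)·190
190 = 1 × 109 + 81  ⟹  81 = (-1)·299 + (2)·190
109 = 1 × 81 + 28  ⟹  28 = (2)·299 + (-3)·190
81 = 2 × 28 + 25  ⟹  25 = (-5)·299 + (8)·190
28 = 1 × 25 + 3  ⟹  3 = (7)·299 + (-11)·190
25 = 8 × 3 + 1  ⟹  1 = (-61)·299 + (96)·190
So (96)·190 ≡ 1 (mod 299), i.e. 190^(-1) ≡ 96 (mod 299).
Check: 190 × 96 = 18240 ≡ 1 (mod 299)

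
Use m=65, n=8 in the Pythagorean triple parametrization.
(4161, 1040, 4289)

Euclid's formula: a = m² - n², b = 2mn, c = m² + n²
m = 65, n = 8
a = 65² - 8² = 4225 - 64 = 4161
b = 2 × 65 × 8 = 1040
c = 65² + 8² = 4225 + 64 = 4289
Verification: 4161² + 1040² = 17313921 + 1081600 = 18395521 = 4289² ✓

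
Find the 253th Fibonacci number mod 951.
620

Matrix identity: Q^n = [[F_(n+1), F_n], [F_n, F_(n-1)]] with Q = [[1,1],[1,0]].
n = 253 = 11111101₂. Square-and-multiply, entries mod 951:
Q^1 = [[1,1],[1,0]]
Q^3 = (Q^1)²·Q = [[3,2],[2,1]]
Q^7 = (Q^3)²·Q = [[21,13],[13,8]]
Q^15 = (Q^7)²·Q = [[36,610],[610,377]]
Q^31 = (Q^15)²·Q = [[519,604],[604,866]]
Q^63 = (Q^31)²·Q = [[471,811],[811,611]]
Q^126 = (Q^63)² = [[838,680],[680,158]]
Q^253 = (Q^126)²·Q = [[788,620],[620,168]]
F_253 mod 951 = Q^253[0][1] = 620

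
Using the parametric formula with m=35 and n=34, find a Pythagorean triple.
(69, 2380, 2381)

Euclid's formula: a = m² - n², b = 2mn, c = m² + n²
m = 35, n = 34
a = 35² - 34² = 1225 - 1156 = 69
b = 2 × 35 × 34 = 2380
c = 35² + 34² = 1225 + 1156 = 2381
Verification: 69² + 2380² = 4761 + 5664400 = 5669161 = 2381² ✓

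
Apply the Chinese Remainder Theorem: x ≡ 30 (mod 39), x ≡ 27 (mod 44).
1083

Using Chinese Remainder Theorem:
M = 39 × 44 = 1716
M1 = 44, M2 = 39
y1 = 44^(-1) mod 39 = 8
y2 = 39^(-1) mod 44 = 35
x = (30×44×8 + 27×39×35) mod 1716 = 1083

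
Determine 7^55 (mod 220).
43

Repeated squaring. Binary of 55 = 110111.
7^1 ≡ 7 (mod 220); 7^2 ≡ 49 (mod 220); 7^4 ≡ 201 (mod 220); 7^8 ≡ 141 (mod 220); 7^16 ≡ 81 (mod 220); 7^32 ≡ 181 (mod 220)
7^55 = 7^1 × 7^2 × 7^4 × 7^16 × 7^32 ≡ 43 (mod 220)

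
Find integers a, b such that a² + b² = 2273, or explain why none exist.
8² + 47² (a=8, b=47)

Factorization: 2273 = 2273
By Fermat: n is sum of two squares iff every prime p ≡ 3 (mod 4) appears to even power.
All primes ≡ 3 (mod 4) appear to even power.
Search a = 0, 1, 2, … for 2273 - a² a perfect square: first hit at a = 8: 2273 - 64 = 2209 = 47².
2273 = 8² + 47² = 64 + 2209 ✓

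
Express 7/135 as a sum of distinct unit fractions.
1/20 + 1/540

Greedy algorithm:
7/135: ceiling(135/7) = 20, use 1/20
1/540: ceiling(540/1) = 540, use 1/540
Result: 7/135 = 1/20 + 1/540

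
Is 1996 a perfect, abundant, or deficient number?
deficient

Proper divisors of 1996: sum = 1 + 2 + 4 + 499 + 998 = 1504
Since 1504 < 1996, 1996 is deficient.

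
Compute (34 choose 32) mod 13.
2

Using Lucas' theorem:
Write n=34 and k=32 in base 13:
n in base 13: [2, 8]
k in base 13: [2, 6]
C(34,32) mod 13 = ∏ C(n_i, k_i) mod 13
Digit binomials (mod 13): C(2,2) = 1; C(8,6) = 28 ≡ 2
Product: 1 × 2 = 2 ≡ 2 (mod 13)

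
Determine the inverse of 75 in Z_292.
183

gcd(75, 292) = 1, so the inverse exists.
Extended Euclidean algorithm on (292, 75):
292 = 3 × 75 + 67  ⟹  67 = (1)·292 + (-3)·75
75 = 1 × 67 + 8  ⟹  8 = (-1)·292 + (4)·75
67 = 8 × 8 + 3  ⟹  3 = (9)·292 + (-35)·75
8 = 2 × 3 + 2  ⟹  2 = (-19)·292 + (74)·75
3 = 1 × 2 + 1  ⟹  1 = (28)·292 + (-109)·75
So (-109)·75 ≡ 1 (mod 292), i.e. 75^(-1) ≡ -109 ≡ 183 (mod 292).
Check: 75 × 183 = 13725 ≡ 1 (mod 292)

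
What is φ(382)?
190

382 = 2 × 191
φ(n) = n × ∏(1 - 1/p) for each prime p dividing n
φ(382) = 382 × (1 - 1/2) × (1 - 1/191) = 190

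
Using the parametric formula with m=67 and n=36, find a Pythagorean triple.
(3193, 4824, 5785)

Euclid's formula: a = m² - n², b = 2mn, c = m² + n²
m = 67, n = 36
a = 67² - 36² = 4489 - 1296 = 3193
b = 2 × 67 × 36 = 4824
c = 67² + 36² = 4489 + 1296 = 5785
Verification: 3193² + 4824² = 10195249 + 23270976 = 33466225 = 5785² ✓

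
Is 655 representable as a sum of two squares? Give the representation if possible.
Not possible

Factorization: 655 = 5 × 131
By Fermat: n is sum of two squares iff every prime p ≡ 3 (mod 4) appears to even power.
Prime(s) ≡ 3 (mod 4) with odd exponent: [(131, 1)]
Therefore 655 cannot be expressed as a² + b².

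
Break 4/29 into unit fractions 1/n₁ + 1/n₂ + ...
1/8 + 1/78 + 1/9048

Greedy algorithm:
4/29: ceiling(29/4) = 8, use 1/8
3/232: ceiling(232/3) = 78, use 1/78
1/9048: ceiling(9048/1) = 9048, use 1/9048
Result: 4/29 = 1/8 + 1/78 + 1/9048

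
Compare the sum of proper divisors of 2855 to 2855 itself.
deficient

Proper divisors of 2855: sum = 1 + 5 + 571 = 577
Since 577 < 2855, 2855 is deficient.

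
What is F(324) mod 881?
230

Matrix identity: Q^n = [[F_(n+1), F_n], [F_n, F_(n-1)]] with Q = [[1,1],[1,0]].
n = 324 = 101000100₂. Square-and-multiply, entries mod 881:
Q^1 = [[1,1],[1,0]]
Q^2 = (Q^1)² = [[2,1],[1,1]]
Q^5 = (Q^2)²·Q = [[8,5],[5,3]]
Q^10 = (Q^5)² = [[89,55],[55,34]]
Q^20 = (Q^10)² = [[374,598],[598,657]]
Q^40 = (Q^20)² = [[596,719],[719,758]]
Q^81 = (Q^40)²·Q = [[8,868],[868,21]]
Q^162 = (Q^81)² = [[233,504],[504,610]]
Q^324 = (Q^162)² = [[836,230],[230,606]]
F_324 mod 881 = Q^324[0][1] = 230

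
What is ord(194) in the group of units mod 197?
196

197 is prime, so ord(194) divides φ(197) = 196.
Divisors of 196: 1, 2, 4, 7, 14, 28, 49, 98, 196.
Repeated squaring: 194^1 ≡ 194, 194^2 ≡ 9, 194^4 ≡ 81, 194^8 ≡ 60, 194^16 ≡ 54, 194^32 ≡ 158, 194^64 ≡ 142, 194^128 ≡ 70 (mod 197).
Test 194^d mod 197 for each divisor d in increasing order:
194^1 ≡ 194
194^2 ≡ 9
194^4 ≡ 81
194^7 = 194^4·194^2·194^1 ≡ 177
194^14 = 194^8·194^4·194^2 ≡ 6
194^28 = 194^16·194^8·194^4 ≡ 36
194^49 = 194^32·194^16·194^1 ≡ 14
194^98 = 194^64·194^32·194^2 ≡ 196
194^196 = 194^128·194^64·194^4 ≡ 1  ← first divisor giving 1
The order is 196.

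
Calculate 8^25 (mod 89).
67

Repeated squaring. Binary of 25 = 11001.
8^1 ≡ 8 (mod 89); 8^2 ≡ 64 (mod 89); 8^4 ≡ 2 (mod 89); 8^8 ≡ 4 (mod 89); 8^16 ≡ 16 (mod 89)
8^25 = 8^1 × 8^8 × 8^16 ≡ 67 (mod 89)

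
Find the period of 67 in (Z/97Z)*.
32

97 is prime, so ord(67) divides φ(97) = 96.
Divisors of 96: 1, 2, 3, 4, 6, 8, 12, 16, 24, 32, 48, 96.
Repeated squaring: 67^1 ≡ 67, 67^2 ≡ 27, 67^4 ≡ 50, 67^8 ≡ 75, 67^16 ≡ 96, 67^32 ≡ 1, 67^64 ≡ 1 (mod 97).
Test 67^d mod 97 for each divisor d in increasing order:
67^1 ≡ 67
67^2 ≡ 27
67^3 = 67^2·67^1 ≡ 63
67^4 ≡ 50
67^6 = 67^4·67^2 ≡ 89
67^8 ≡ 75
67^12 = 67^8·67^4 ≡ 64
67^16 ≡ 96
67^24 = 67^16·67^8 ≡ 22
67^32 ≡ 1  ← first divisor giving 1
The order is 32.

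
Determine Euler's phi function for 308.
120

308 = 2^2 × 7 × 11
φ(n) = n × ∏(1 - 1/p) for each prime p dividing n
φ(308) = 308 × (1 - 1/2) × (1 - 1/7) × (1 - 1/11) = 120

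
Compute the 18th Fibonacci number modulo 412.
112

Matrix identity: Q^n = [[F_(n+1), F_n], [F_n, F_(n-1)]] with Q = [[1,1],[1,0]].
n = 18 = 10010₂. Square-and-multiply, entries mod 412:
Q^1 = [[1,1],[1,0]]
Q^2 = (Q^1)² = [[2,1],[1,1]]
Q^4 = (Q^2)² = [[5,3],[3,2]]
Q^9 = (Q^4)²·Q = [[55,34],[34,21]]
Q^18 = (Q^9)² = [[61,112],[112,361]]
F_18 mod 412 = Q^18[0][1] = 112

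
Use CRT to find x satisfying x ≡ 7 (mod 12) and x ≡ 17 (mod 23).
247

Using Chinese Remainder Theorem:
M = 12 × 23 = 276
M1 = 23, M2 = 12
y1 = 23^(-1) mod 12 = 11
y2 = 12^(-1) mod 23 = 2
x = (7×23×11 + 17×12×2) mod 276 = 247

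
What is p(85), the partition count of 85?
30167357

p(n) counts ways to write n as a sum of positive integers (order ignored).
Euler's pentagonal recurrence: p(k) = p(k-1) + p(k-2) - p(k-5) - p(k-7) + p(k-12) + p(k-15) - ... (offsets j(3j∓1)/2, signs ++--, p(0)=1, p(<0)=0).
DP table for k = 0..84: p(0)=1, p(1)=1, p(2)=2, p(3)=3, p(4)=5, p(5)=7, p(6)=11, p(7)=15, p(8)=22, p(9)=30, p(10)=42, p(11)=56, p(12)=77, p(13)=101, p(14)=135, p(15)=176, p(16)=231, p(17)=297, p(18)=385, p(19)=490, p(20)=627, p(21)=792, p(22)=1002, p(23)=1255, p(24)=1575, p(25)=1958, p(26)=2436, p(27)=3010, p(28)=3718, p(29)=4565, p(30)=5604, p(31)=6842, p(32)=8349, p(33)=10143, p(34)=12310, p(35)=14883, p(36)=17977, p(37)=21637, p(38)=26015, p(39)=31185, p(40)=37338, p(41)=44583, p(42)=53174, p(43)=63261, p(44)=75175, p(45)=89134, p(46)=105558, p(47)=124754, p(48)=147273, p(49)=173525, p(50)=204226, p(51)=239943, p(52)=281589, p(53)=329931, p(54)=386155, p(55)=451276, p(56)=526823, p(57)=614154, p(58)=715220, p(59)=831820, p(60)=966467, p(61)=1121505, p(62)=1300156, p(63)=1505499, p(64)=1741630, p(65)=2012558, p(66)=2323520, p(67)=2679689, p(68)=3087735, p(69)=3554345, p(70)=4087968, p(71)=4697205, p(72)=5392783, p(73)=6185689, p(74)=7089500, p(75)=8118264, p(76)=9289091, p(77)=10619863, p(78)=12132164, p(79)=13848650, p(80)=15796476, p(81)=18004327, p(82)=20506255, p(83)=23338469, p(84)=26543660.
Final step: p(85) = p(84) + p(83) - p(80) - p(78) + p(73) + p(70) - p(63) - p(59) + p(50) + p(45) - p(34) - p(28) + p(15) + p(8)
= 26543660 + 23338469 - 15796476 - 12132164 + 6185689 + 4087968 - 1505499 - 831820 + 204226 + 89134 - 12310 - 3718 + 176 + 22
= 30167357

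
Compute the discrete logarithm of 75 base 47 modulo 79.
55

Baby-step giant-step with step n = ⌈√79⌉ = 9.
Baby steps 47^j mod 79 (j:value) for j=0..8: 0:1, 1:47, 2:76, 3:17, 4:9, 5:28, 6:52, 7:74, 8:2.
Giant-step multiplier: 47^(-9) ≡ 47^(78-9) = 47^69 ≡ 58 (mod 79).
Giant steps γ_i = 75·58^i mod 79: γ_0=75, γ_1=5, γ_2=53, γ_3=72, γ_4=68, γ_5=73, γ_6=47 (in table at j=1).
x = i·n + j = 6·9 + 1 = 55.
Check: 47^55 ≡ 75 (mod 79).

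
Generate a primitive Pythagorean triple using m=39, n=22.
(1037, 1716, 2005)

Euclid's formula: a = m² - n², b = 2mn, c = m² + n²
m = 39, n = 22
a = 39² - 22² = 1521 - 484 = 1037
b = 2 × 39 × 22 = 1716
c = 39² + 22² = 1521 + 484 = 2005
Verification: 1037² + 1716² = 1075369 + 2944656 = 4020025 = 2005² ✓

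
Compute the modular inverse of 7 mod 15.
13

gcd(7, 15) = 1, so the inverse exists.
Extended Euclidean algorithm on (15, 7):
15 = 2 × 7 + 1  ⟹  1 = (1)·15 + (-2)·7
So (-2)·7 ≡ 1 (mod 15), i.e. 7^(-1) ≡ -2 ≡ 13 (mod 15).
Check: 7 × 13 = 91 ≡ 1 (mod 15)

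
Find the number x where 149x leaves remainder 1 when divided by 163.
128

gcd(149, 163) = 1, so the inverse exists.
Extended Euclidean algorithm on (163, 149):
163 = 1 × 149 + 14  ⟹  14 = (1)·163 + (-1)·149
149 = 10 × 14 + 9  ⟹  9 = (-10)·163 + (11)·149
14 = 1 × 9 + 5  ⟹  5 = (11)·163 + (-12)·149
9 = 1 × 5 + 4  ⟹  4 = (-21)·163 + (23)·149
5 = 1 × 4 + 1  ⟹  1 = (32)·163 + (-35)·149
So (-35)·149 ≡ 1 (mod 163), i.e. 149^(-1) ≡ -35 ≡ 128 (mod 163).
Check: 149 × 128 = 19072 ≡ 1 (mod 163)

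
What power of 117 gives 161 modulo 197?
182

Baby-step giant-step with step n = ⌈√197⌉ = 15.
Baby steps 117^j mod 197 (j:value) for j=0..14: 0:1, 1:117, 2:96, 3:3, 4:154, 5:91, 6:9, 7:68, 8:76, 9:27, 10:7, 11:31, 12:81, 13:21, 14:93.
Giant-step multiplier: 117^(-15) ≡ 117^(196-15) = 117^181 ≡ 30 (mod 197).
Giant steps γ_i = 161·30^i mod 197: γ_0=161, γ_1=102, γ_2=105, γ_3=195, γ_4=137, γ_5=170, γ_6=175, γ_7=128, γ_8=97, γ_9=152, γ_10=29, γ_11=82, γ_12=96 (in table at j=2).
x = i·n + j = 12·15 + 2 = 182.
Check: 117^182 ≡ 161 (mod 197).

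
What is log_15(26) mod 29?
9

Baby-step giant-step with step n = ⌈√29⌉ = 6.
Baby steps 15^j mod 29 (j:value) for j=0..5: 0:1, 1:15, 2:22, 3:11, 4:20, 5:10.
Giant-step multiplier: 15^(-6) ≡ 15^(28-6) = 15^22 ≡ 6 (mod 29).
Giant steps γ_i = 26·6^i mod 29: γ_0=26, γ_1=11 (in table at j=3).
x = i·n + j = 1·6 + 3 = 9.
Check: 15^9 ≡ 26 (mod 29).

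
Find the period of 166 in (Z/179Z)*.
178

179 is prime, so ord(166) divides φ(179) = 178.
Divisors of 178: 1, 2, 89, 178.
Repeated squaring: 166^1 ≡ 166, 166^2 ≡ 169, 166^4 ≡ 100, 166^8 ≡ 155, 166^16 ≡ 39, 166^32 ≡ 89, 166^64 ≡ 45, 166^128 ≡ 56 (mod 179).
Test 166^d mod 179 for each divisor d in increasing order:
166^1 ≡ 166
166^2 ≡ 169
166^89 = 166^64·166^16·166^8·166^1 ≡ 178
166^178 = 166^128·166^32·166^16·166^2 ≡ 1  ← first divisor giving 1
The order is 178.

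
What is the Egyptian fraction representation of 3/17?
1/6 + 1/102

Greedy algorithm:
3/17: ceiling(17/3) = 6, use 1/6
1/102: ceiling(102/1) = 102, use 1/102
Result: 3/17 = 1/6 + 1/102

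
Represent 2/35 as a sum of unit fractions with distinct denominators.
1/18 + 1/630

Greedy algorithm:
2/35: ceiling(35/2) = 18, use 1/18
1/630: ceiling(630/1) = 630, use 1/630
Result: 2/35 = 1/18 + 1/630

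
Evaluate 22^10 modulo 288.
256

Repeated squaring. Binary of 10 = 1010.
22^1 ≡ 22 (mod 288); 22^2 ≡ 196 (mod 288); 22^4 ≡ 112 (mod 288); 22^8 ≡ 160 (mod 288)
22^10 = 22^2 × 22^8 ≡ 256 (mod 288)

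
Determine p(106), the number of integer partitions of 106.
384276336

p(n) counts ways to write n as a sum of positive integers (order ignored).
Euler's pentagonal recurrence: p(k) = p(k-1) + p(k-2) - p(k-5) - p(k-7) + p(k-12) + p(k-15) - ... (offsets j(3j∓1)/2, signs ++--, p(0)=1, p(<0)=0).
DP table for k = 0..105: p(0)=1, p(1)=1, p(2)=2, p(3)=3, p(4)=5, p(5)=7, p(6)=11, p(7)=15, p(8)=22, p(9)=30, p(10)=42, p(11)=56, p(12)=77, p(13)=101, p(14)=135, p(15)=176, p(16)=231, p(17)=297, p(18)=385, p(19)=490, p(20)=627, p(21)=792, p(22)=1002, p(23)=1255, p(24)=1575, p(25)=1958, p(26)=2436, p(27)=3010, p(28)=3718, p(29)=4565, p(30)=5604, p(31)=6842, p(32)=8349, p(33)=10143, p(34)=12310, p(35)=14883, p(36)=17977, p(37)=21637, p(38)=26015, p(39)=31185, p(40)=37338, p(41)=44583, p(42)=53174, p(43)=63261, p(44)=75175, p(45)=89134, p(46)=105558, p(47)=124754, p(48)=147273, p(49)=173525, p(50)=204226, p(51)=239943, p(52)=281589, p(53)=329931, p(54)=386155, p(55)=451276, p(56)=526823, p(57)=614154, p(58)=715220, p(59)=831820, p(60)=966467, p(61)=1121505, p(62)=1300156, p(63)=1505499, p(64)=1741630, p(65)=2012558, p(66)=2323520, p(67)=2679689, p(68)=3087735, p(69)=3554345, p(70)=4087968, p(71)=4697205, p(72)=5392783, p(73)=6185689, p(74)=7089500, p(75)=8118264, p(76)=9289091, p(77)=10619863, p(78)=12132164, p(79)=13848650, p(80)=15796476, p(81)=18004327, p(82)=20506255, p(83)=23338469, p(84)=26543660, p(85)=30167357, p(86)=34262962, p(87)=38887673, p(88)=44108109, p(89)=49995925, p(90)=56634173, p(91)=64112359, p(92)=72533807, p(93)=82010177, p(94)=92669720, p(95)=104651419, p(96)=118114304, p(97)=133230930, p(98)=150198136, p(99)=169229875, p(100)=190569292, p(101)=214481126, p(102)=241265379, p(103)=271248950, p(104)=304801365, p(105)=342325709.
Final step: p(106) = p(105) + p(104) - p(101) - p(99) + p(94) + p(91) - p(84) - p(80) + p(71) + p(66) - p(55) - p(49) + p(36) + p(29) - p(14) - p(6)
= 342325709 + 304801365 - 214481126 - 169229875 + 92669720 + 64112359 - 26543660 - 15796476 + 4697205 + 2323520 - 451276 - 173525 + 17977 + 4565 - 135 - 11
= 384276336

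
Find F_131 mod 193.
73

Matrix identity: Q^n = [[F_(n+1), F_n], [F_n, F_(n-1)]] with Q = [[1,1],[1,0]].
n = 131 = 10000011₂. Square-and-multiply, entries mod 193:
Q^1 = [[1,1],[1,0]]
Q^2 = (Q^1)² = [[2,1],[1,1]]
Q^4 = (Q^2)² = [[5,3],[3,2]]
Q^8 = (Q^4)² = [[34,21],[21,13]]
Q^16 = (Q^8)² = [[53,22],[22,31]]
Q^32 = (Q^16)² = [[12,111],[111,94]]
Q^65 = (Q^32)²·Q = [[106,113],[113,186]]
Q^131 = (Q^65)²·Q = [[66,73],[73,186]]
F_131 mod 193 = Q^131[0][1] = 73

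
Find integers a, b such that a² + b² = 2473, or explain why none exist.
13² + 48² (a=13, b=48)

Factorization: 2473 = 2473
By Fermat: n is sum of two squares iff every prime p ≡ 3 (mod 4) appears to even power.
All primes ≡ 3 (mod 4) appear to even power.
Search a = 0, 1, 2, … for 2473 - a² a perfect square: first hit at a = 13: 2473 - 169 = 2304 = 48².
2473 = 13² + 48² = 169 + 2304 ✓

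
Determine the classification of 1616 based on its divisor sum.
deficient

Proper divisors of 1616: sum = 1 + 2 + 4 + 8 + 16 + 101 + 202 + 404 + 808 = 1546
Since 1546 < 1616, 1616 is deficient.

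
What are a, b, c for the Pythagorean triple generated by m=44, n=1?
(1935, 88, 1937)

Euclid's formula: a = m² - n², b = 2mn, c = m² + n²
m = 44, n = 1
a = 44² - 1² = 1936 - 1 = 1935
b = 2 × 44 × 1 = 88
c = 44² + 1² = 1936 + 1 = 1937
Verification: 1935² + 88² = 3744225 + 7744 = 3751969 = 1937² ✓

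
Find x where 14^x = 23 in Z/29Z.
8

Baby-step giant-step with step n = ⌈√29⌉ = 6.
Baby steps 14^j mod 29 (j:value) for j=0..5: 0:1, 1:14, 2:22, 3:18, 4:20, 5:19.
Giant-step multiplier: 14^(-6) ≡ 14^(28-6) = 14^22 ≡ 6 (mod 29).
Giant steps γ_i = 23·6^i mod 29: γ_0=23, γ_1=22 (in table at j=2).
x = i·n + j = 1·6 + 2 = 8.
Check: 14^8 ≡ 23 (mod 29).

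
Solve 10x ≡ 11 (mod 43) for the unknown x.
x ≡ 14 (mod 43)

gcd(10, 43) = 1, which divides 11, so solutions exist.
Find 10^(-1) mod 43 by the extended Euclidean algorithm:
43 = 4 × 10 + 3  ⟹  3 = (1)·43 + (-4)·10
10 = 3 × 3 + 1  ⟹  1 = (-3)·43 + (13)·10
So (13)·10 ≡ 1 (mod 43), i.e. 10^(-1) ≡ 13 (mod 43).
x ≡ 13 × 11 = 143 ≡ 14 (mod 43).
Check: 10 × 14 = 140 ≡ 11 (mod 43).
Unique solution: x ≡ 14 (mod 43)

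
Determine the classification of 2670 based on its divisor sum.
abundant

Proper divisors of 2670: sum = 1 + 2 + 3 + 5 + 6 + 10 + 15 + 30 + 89 + 178 + 267 + 445 + 534 + 890 + 1335 = 3810
Since 3810 > 2670, 2670 is abundant.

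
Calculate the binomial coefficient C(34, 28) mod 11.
0

Using Lucas' theorem:
Write n=34 and k=28 in base 11:
n in base 11: [3, 1]
k in base 11: [2, 6]
C(34,28) mod 11 = ∏ C(n_i, k_i) mod 11
Digit binomials (mod 11): C(3,2) = 3; C(1,6) = 0 (k_i > n_i)
Product: 3 × 0 = 0 ≡ 0 (mod 11)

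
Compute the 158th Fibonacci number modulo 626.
601

Matrix identity: Q^n = [[F_(n+1), F_n], [F_n, F_(n-1)]] with Q = [[1,1],[1,0]].
n = 158 = 10011110₂. Square-and-multiply, entries mod 626:
Q^1 = [[1,1],[1,0]]
Q^2 = (Q^1)² = [[2,1],[1,1]]
Q^4 = (Q^2)² = [[5,3],[3,2]]
Q^9 = (Q^4)²·Q = [[55,34],[34,21]]
Q^19 = (Q^9)²·Q = [[505,425],[425,80]]
Q^39 = (Q^19)²·Q = [[57,580],[580,103]]
Q^79 = (Q^39)²·Q = [[509,357],[357,152]]
Q^158 = (Q^79)² = [[288,601],[601,313]]
F_158 mod 626 = Q^158[0][1] = 601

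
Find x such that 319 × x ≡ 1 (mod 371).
107

gcd(319, 371) = 1, so the inverse exists.
Extended Euclidean algorithm on (371, 319):
371 = 1 × 319 + 52  ⟹  52 = (1)·371 + (-1)·319
319 = 6 × 52 + 7  ⟹  7 = (-6)·371 + (7)·319
52 = 7 × 7 + 3  ⟹  3 = (43)·371 + (-50)·319
7 = 2 × 3 + 1  ⟹  1 = (-92)·371 + (107)·319
So (107)·319 ≡ 1 (mod 371), i.e. 319^(-1) ≡ 107 (mod 371).
Check: 319 × 107 = 34133 ≡ 1 (mod 371)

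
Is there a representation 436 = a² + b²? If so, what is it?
6² + 20² (a=6, b=20)

Factorization: 436 = 2^2 × 109
By Fermat: n is sum of two squares iff every prime p ≡ 3 (mod 4) appears to even power.
All primes ≡ 3 (mod 4) appear to even power.
Search a = 0, 1, 2, … for 436 - a² a perfect square: first hit at a = 6: 436 - 36 = 400 = 20².
436 = 6² + 20² = 36 + 400 ✓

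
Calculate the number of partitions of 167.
207890420102

p(n) counts ways to write n as a sum of positive integers (order ignored).
Euler's pentagonal recurrence: p(k) = p(k-1) + p(k-2) - p(k-5) - p(k-7) + p(k-12) + p(k-15) - ... (offsets j(3j∓1)/2, signs ++--, p(0)=1, p(<0)=0).
DP table for k = 0..166: p(0)=1, p(1)=1, p(2)=2, p(3)=3, p(4)=5, p(5)=7, p(6)=11, p(7)=15, p(8)=22, p(9)=30, p(10)=42, p(11)=56, p(12)=77, p(13)=101, p(14)=135, p(15)=176, p(16)=231, p(17)=297, p(18)=385, p(19)=490, p(20)=627, p(21)=792, p(22)=1002, p(23)=1255, p(24)=1575, p(25)=1958, p(26)=2436, p(27)=3010, p(28)=3718, p(29)=4565, p(30)=5604, p(31)=6842, p(32)=8349, p(33)=10143, p(34)=12310, p(35)=14883, p(36)=17977, p(37)=21637, p(38)=26015, p(39)=31185, p(40)=37338, p(41)=44583, p(42)=53174, p(43)=63261, p(44)=75175, p(45)=89134, p(46)=105558, p(47)=124754, p(48)=147273, p(49)=173525, p(50)=204226, p(51)=239943, p(52)=281589, p(53)=329931, p(54)=386155, p(55)=451276, p(56)=526823, p(57)=614154, p(58)=715220, p(59)=831820, p(60)=966467, p(61)=1121505, p(62)=1300156, p(63)=1505499, p(64)=1741630, p(65)=2012558, p(66)=2323520, p(67)=2679689, p(68)=3087735, p(69)=3554345, p(70)=4087968, p(71)=4697205, p(72)=5392783, p(73)=6185689, p(74)=7089500, p(75)=8118264, p(76)=9289091, p(77)=10619863, p(78)=12132164, p(79)=13848650, p(80)=15796476, p(81)=18004327, p(82)=20506255, p(83)=23338469, p(84)=26543660, p(85)=30167357, p(86)=34262962, p(87)=38887673, p(88)=44108109, p(89)=49995925, p(90)=56634173, p(91)=64112359, p(92)=72533807, p(93)=82010177, p(94)=92669720, p(95)=104651419, p(96)=118114304, p(97)=133230930, p(98)=150198136, p(99)=169229875, p(100)=190569292, p(101)=214481126, p(102)=241265379, p(103)=271248950, p(104)=304801365, p(105)=342325709, p(106)=384276336, p(107)=431149389, p(108)=483502844, p(109)=541946240, p(110)=607163746, p(111)=679903203, p(112)=761002156, p(113)=851376628, p(114)=952050665, p(115)=1064144451, p(116)=1188908248, p(117)=1327710076, p(118)=1482074143, p(119)=1653668665, p(120)=1844349560, p(121)=2056148051, p(122)=2291320912, p(123)=2552338241, p(124)=2841940500, p(125)=3163127352, p(126)=3519222692, p(127)=3913864295, p(128)=4351078600, p(129)=4835271870, p(130)=5371315400, p(131)=5964539504, p(132)=6620830889, p(133)=7346629512, p(134)=8149040695, p(135)=9035836076, p(136)=10015581680, p(137)=11097645016, p(138)=12292341831, p(139)=13610949895, p(140)=15065878135, p(141)=16670689208, p(142)=18440293320, p(143)=20390982757, p(144)=22540654445, p(145)=24908858009, p(146)=27517052599, p(147)=30388671978, p(148)=33549419497, p(149)=37027355200, p(150)=40853235313, p(151)=45060624582, p(152)=49686288421, p(153)=54770336324, p(154)=60356673280, p(155)=66493182097, p(156)=73232243759, p(157)=80630964769, p(158)=88751778802, p(159)=97662728555, p(160)=107438159466, p(161)=118159068427, p(162)=129913904637, p(163)=142798995930, p(164)=156919475295, p(165)=172389800255, p(166)=189334822579.
Final step: p(167) = p(166) + p(165) - p(162) - p(160) + p(155) + p(152) - p(145) - p(141) + p(132) + p(127) - p(116) - p(110) + p(97) + p(90) - p(75) - p(67) + p(50) + p(41) - p(22) - p(12)
= 189334822579 + 172389800255 - 129913904637 - 107438159466 + 66493182097 + 49686288421 - 24908858009 - 16670689208 + 6620830889 + 3913864295 - 1188908248 - 607163746 + 133230930 + 56634173 - 8118264 - 2679689 + 204226 + 44583 - 1002 - 77
= 207890420102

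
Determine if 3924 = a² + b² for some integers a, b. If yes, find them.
18² + 60² (a=18, b=60)

Factorization: 3924 = 2^2 × 3^2 × 109
By Fermat: n is sum of two squares iff every prime p ≡ 3 (mod 4) appears to even power.
All primes ≡ 3 (mod 4) appear to even power.
Search a = 0, 1, 2, … for 3924 - a² a perfect square: first hit at a = 18: 3924 - 324 = 3600 = 60².
3924 = 18² + 60² = 324 + 3600 ✓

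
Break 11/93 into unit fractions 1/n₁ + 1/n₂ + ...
1/9 + 1/140 + 1/39060

Greedy algorithm:
11/93: ceiling(93/11) = 9, use 1/9
2/279: ceiling(279/2) = 140, use 1/140
1/39060: ceiling(39060/1) = 39060, use 1/39060
Result: 11/93 = 1/9 + 1/140 + 1/39060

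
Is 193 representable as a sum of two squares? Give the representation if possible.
7² + 12² (a=7, b=12)

Factorization: 193 = 193
By Fermat: n is sum of two squares iff every prime p ≡ 3 (mod 4) appears to even power.
All primes ≡ 3 (mod 4) appear to even power.
Search a = 0, 1, 2, … for 193 - a² a perfect square: first hit at a = 7: 193 - 49 = 144 = 12².
193 = 7² + 12² = 49 + 144 ✓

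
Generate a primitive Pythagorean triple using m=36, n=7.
(1247, 504, 1345)

Euclid's formula: a = m² - n², b = 2mn, c = m² + n²
m = 36, n = 7
a = 36² - 7² = 1296 - 49 = 1247
b = 2 × 36 × 7 = 504
c = 36² + 7² = 1296 + 49 = 1345
Verification: 1247² + 504² = 1555009 + 254016 = 1809025 = 1345² ✓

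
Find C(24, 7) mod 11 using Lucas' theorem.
0

Using Lucas' theorem:
Write n=24 and k=7 in base 11:
n in base 11: [2, 2]
k in base 11: [0, 7]
C(24,7) mod 11 = ∏ C(n_i, k_i) mod 11
Digit binomials (mod 11): C(2,0) = 1; C(2,7) = 0 (k_i > n_i)
Product: 1 × 0 = 0 ≡ 0 (mod 11)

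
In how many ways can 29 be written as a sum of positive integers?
4565

p(n) counts ways to write n as a sum of positive integers (order ignored).
Euler's pentagonal recurrence: p(k) = p(k-1) + p(k-2) - p(k-5) - p(k-7) + p(k-12) + p(k-15) - ... (offsets j(3j∓1)/2, signs ++--, p(0)=1, p(<0)=0).
DP table for k = 0..28: p(0)=1, p(1)=1, p(2)=2, p(3)=3, p(4)=5, p(5)=7, p(6)=11, p(7)=15, p(8)=22, p(9)=30, p(10)=42, p(11)=56, p(12)=77, p(13)=101, p(14)=135, p(15)=176, p(16)=231, p(17)=297, p(18)=385, p(19)=490, p(20)=627, p(21)=792, p(22)=1002, p(23)=1255, p(24)=1575, p(25)=1958, p(26)=2436, p(27)=3010, p(28)=3718.
Final step: p(29) = p(28) + p(27) - p(24) - p(22) + p(17) + p(14) - p(7) - p(3)
= 3718 + 3010 - 1575 - 1002 + 297 + 135 - 15 - 3
= 4565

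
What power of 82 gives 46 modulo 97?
9

Baby-step giant-step with step n = ⌈√97⌉ = 10.
Baby steps 82^j mod 97 (j:value) for j=0..9: 0:1, 1:82, 2:31, 3:20, 4:88, 5:38, 6:12, 7:14, 8:81, 9:46.
h = 46 is already in the table at j=9, so x = 9.
Check: 82^9 ≡ 46 (mod 97).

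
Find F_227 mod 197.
138

Matrix identity: Q^n = [[F_(n+1), F_n], [F_n, F_(n-1)]] with Q = [[1,1],[1,0]].
n = 227 = 11100011₂. Square-and-multiply, entries mod 197:
Q^1 = [[1,1],[1,0]]
Q^3 = (Q^1)²·Q = [[3,2],[2,1]]
Q^7 = (Q^3)²·Q = [[21,13],[13,8]]
Q^14 = (Q^7)² = [[19,180],[180,36]]
Q^28 = (Q^14)² = [[59,50],[50,9]]
Q^56 = (Q^28)² = [[71,51],[51,20]]
Q^113 = (Q^56)²·Q = [[69,156],[156,110]]
Q^227 = (Q^113)²·Q = [[88,138],[138,147]]
F_227 mod 197 = Q^227[0][1] = 138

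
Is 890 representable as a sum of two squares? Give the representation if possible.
7² + 29² (a=7, b=29)

Factorization: 890 = 2 × 5 × 89
By Fermat: n is sum of two squares iff every prime p ≡ 3 (mod 4) appears to even power.
All primes ≡ 3 (mod 4) appear to even power.
Search a = 0, 1, 2, … for 890 - a² a perfect square: first hit at a = 7: 890 - 49 = 841 = 29².
890 = 7² + 29² = 49 + 841 ✓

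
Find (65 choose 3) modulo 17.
7

Using Lucas' theorem:
Write n=65 and k=3 in base 17:
n in base 17: [3, 14]
k in base 17: [0, 3]
C(65,3) mod 17 = ∏ C(n_i, k_i) mod 17
Digit binomials (mod 17): C(3,0) = 1; C(14,3) = 364 ≡ 7
Product: 1 × 7 = 7 ≡ 7 (mod 17)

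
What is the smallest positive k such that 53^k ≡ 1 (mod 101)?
100

101 is prime, so ord(53) divides φ(101) = 100.
Divisors of 100: 1, 2, 4, 5, 10, 20, 25, 50, 100.
Repeated squaring: 53^1 ≡ 53, 53^2 ≡ 82, 53^4 ≡ 58, 53^8 ≡ 31, 53^16 ≡ 52, 53^32 ≡ 78, 53^64 ≡ 24 (mod 101).
Test 53^d mod 101 for each divisor d in increasing order:
53^1 ≡ 53
53^2 ≡ 82
53^4 ≡ 58
53^5 = 53^4·53^1 ≡ 44
53^10 = 53^8·53^2 ≡ 17
53^20 = 53^16·53^4 ≡ 87
53^25 = 53^16·53^8·53^1 ≡ 91
53^50 = 53^32·53^16·53^2 ≡ 100
53^100 = 53^64·53^32·53^4 ≡ 1  ← first divisor giving 1
The order is 100.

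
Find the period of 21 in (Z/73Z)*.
24

73 is prime, so ord(21) divides φ(73) = 72.
Divisors of 72: 1, 2, 3, 4, 6, 8, 9, 12, 18, 24, 36, 72.
Repeated squaring: 21^1 ≡ 21, 21^2 ≡ 3, 21^4 ≡ 9, 21^8 ≡ 8, 21^16 ≡ 64, 21^32 ≡ 8, 21^64 ≡ 64 (mod 73).
Test 21^d mod 73 for each divisor d in increasing order:
21^1 ≡ 21
21^2 ≡ 3
21^3 = 21^2·21^1 ≡ 63
21^4 ≡ 9
21^6 = 21^4·21^2 ≡ 27
21^8 ≡ 8
21^9 = 21^8·21^1 ≡ 22
21^12 = 21^8·21^4 ≡ 72
21^18 = 21^16·21^2 ≡ 46
21^24 = 21^16·21^8 ≡ 1  ← first divisor giving 1
The order is 24.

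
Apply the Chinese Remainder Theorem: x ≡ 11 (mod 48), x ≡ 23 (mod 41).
1499

Using Chinese Remainder Theorem:
M = 48 × 41 = 1968
M1 = 41, M2 = 48
y1 = 41^(-1) mod 48 = 41
y2 = 48^(-1) mod 41 = 6
x = (11×41×41 + 23×48×6) mod 1968 = 1499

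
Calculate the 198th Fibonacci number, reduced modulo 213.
140

Matrix identity: Q^n = [[F_(n+1), F_n], [F_n, F_(n-1)]] with Q = [[1,1],[1,0]].
n = 198 = 11000110₂. Square-and-multiply, entries mod 213:
Q^1 = [[1,1],[1,0]]
Q^3 = (Q^1)²·Q = [[3,2],[2,1]]
Q^6 = (Q^3)² = [[13,8],[8,5]]
Q^12 = (Q^6)² = [[20,144],[144,89]]
Q^24 = (Q^12)² = [[49,147],[147,115]]
Q^49 = (Q^24)²·Q = [[193,154],[154,39]]
Q^99 = (Q^49)²·Q = [[204,47],[47,157]]
Q^198 = (Q^99)² = [[160,140],[140,20]]
F_198 mod 213 = Q^198[0][1] = 140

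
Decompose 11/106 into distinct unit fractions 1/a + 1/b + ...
1/10 + 1/265

Greedy algorithm:
11/106: ceiling(106/11) = 10, use 1/10
1/265: ceiling(265/1) = 265, use 1/265
Result: 11/106 = 1/10 + 1/265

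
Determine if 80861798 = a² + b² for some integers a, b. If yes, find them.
Not possible

Factorization: 80861798 = 2 × 37 × 103^3
By Fermat: n is sum of two squares iff every prime p ≡ 3 (mod 4) appears to even power.
Prime(s) ≡ 3 (mod 4) with odd exponent: [(103, 3)]
Therefore 80861798 cannot be expressed as a² + b².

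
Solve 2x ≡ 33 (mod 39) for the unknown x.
x ≡ 36 (mod 39)

gcd(2, 39) = 1, which divides 33, so solutions exist.
Find 2^(-1) mod 39 by the extended Euclidean algorithm:
39 = 19 × 2 + 1  ⟹  1 = (1)·39 + (-19)·2
So (-19)·2 ≡ 1 (mod 39), i.e. 2^(-1) ≡ -19 ≡ 20 (mod 39).
x ≡ 20 × 33 = 660 ≡ 36 (mod 39).
Check: 2 × 36 = 72 ≡ 33 (mod 39).
Unique solution: x ≡ 36 (mod 39)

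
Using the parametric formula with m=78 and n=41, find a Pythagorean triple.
(4403, 6396, 7765)

Euclid's formula: a = m² - n², b = 2mn, c = m² + n²
m = 78, n = 41
a = 78² - 41² = 6084 - 1681 = 4403
b = 2 × 78 × 41 = 6396
c = 78² + 41² = 6084 + 1681 = 7765
Verification: 4403² + 6396² = 19386409 + 40908816 = 60295225 = 7765² ✓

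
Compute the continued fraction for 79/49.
[1; 1, 1, 1, 1, 2, 1, 2]

Euclidean algorithm steps:
79 = 1 × 49 + 30
49 = 1 × 30 + 19
30 = 1 × 19 + 11
19 = 1 × 11 + 8
11 = 1 × 8 + 3
8 = 2 × 3 + 2
3 = 1 × 2 + 1
2 = 2 × 1 + 0
Continued fraction: [1; 1, 1, 1, 1, 2, 1, 2]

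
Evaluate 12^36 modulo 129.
84

Repeated squaring. Binary of 36 = 100100.
12^1 ≡ 12 (mod 129); 12^2 ≡ 15 (mod 129); 12^4 ≡ 96 (mod 129); 12^8 ≡ 57 (mod 129); 12^16 ≡ 24 (mod 129); 12^32 ≡ 60 (mod 129)
12^36 = 12^4 × 12^32 ≡ 84 (mod 129)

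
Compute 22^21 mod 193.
13

Repeated squaring. Binary of 21 = 10101.
22^1 ≡ 22 (mod 193); 22^2 ≡ 98 (mod 193); 22^4 ≡ 147 (mod 193); 22^8 ≡ 186 (mod 193); 22^16 ≡ 49 (mod 193)
22^21 = 22^1 × 22^4 × 22^16 ≡ 13 (mod 193)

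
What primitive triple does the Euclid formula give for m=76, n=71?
(735, 10792, 10817)

Euclid's formula: a = m² - n², b = 2mn, c = m² + n²
m = 76, n = 71
a = 76² - 71² = 5776 - 5041 = 735
b = 2 × 76 × 71 = 10792
c = 76² + 71² = 5776 + 5041 = 10817
Verification: 735² + 10792² = 540225 + 116467264 = 117007489 = 10817² ✓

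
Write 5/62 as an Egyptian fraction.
1/13 + 1/269 + 1/216814

Greedy algorithm:
5/62: ceiling(62/5) = 13, use 1/13
3/806: ceiling(806/3) = 269, use 1/269
1/216814: ceiling(216814/1) = 216814, use 1/216814
Result: 5/62 = 1/13 + 1/269 + 1/216814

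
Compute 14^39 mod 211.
1

Repeated squaring. Binary of 39 = 100111.
14^1 ≡ 14 (mod 211); 14^2 ≡ 196 (mod 211); 14^4 ≡ 14 (mod 211); 14^8 ≡ 196 (mod 211); 14^16 ≡ 14 (mod 211); 14^32 ≡ 196 (mod 211)
14^39 = 14^1 × 14^2 × 14^4 × 14^32 ≡ 1 (mod 211)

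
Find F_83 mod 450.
197

Matrix identity: Q^n = [[F_(n+1), F_n], [F_n, F_(n-1)]] with Q = [[1,1],[1,0]].
n = 83 = 1010011₂. Square-and-multiply, entries mod 450:
Q^1 = [[1,1],[1,0]]
Q^2 = (Q^1)² = [[2,1],[1,1]]
Q^5 = (Q^2)²·Q = [[8,5],[5,3]]
Q^10 = (Q^5)² = [[89,55],[55,34]]
Q^20 = (Q^10)² = [[146,15],[15,131]]
Q^41 = (Q^20)²·Q = [[46,391],[391,105]]
Q^83 = (Q^41)²·Q = [[288,197],[197,91]]
F_83 mod 450 = Q^83[0][1] = 197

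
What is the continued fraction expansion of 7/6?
[1; 6]

Euclidean algorithm steps:
7 = 1 × 6 + 1
6 = 6 × 1 + 0
Continued fraction: [1; 6]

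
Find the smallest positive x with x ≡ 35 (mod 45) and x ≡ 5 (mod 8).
125

Using Chinese Remainder Theorem:
M = 45 × 8 = 360
M1 = 8, M2 = 45
y1 = 8^(-1) mod 45 = 17
y2 = 45^(-1) mod 8 = 5
x = (35×8×17 + 5×45×5) mod 360 = 125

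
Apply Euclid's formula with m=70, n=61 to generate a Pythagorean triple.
(1179, 8540, 8621)

Euclid's formula: a = m² - n², b = 2mn, c = m² + n²
m = 70, n = 61
a = 70² - 61² = 4900 - 3721 = 1179
b = 2 × 70 × 61 = 8540
c = 70² + 61² = 4900 + 3721 = 8621
Verification: 1179² + 8540² = 1390041 + 72931600 = 74321641 = 8621² ✓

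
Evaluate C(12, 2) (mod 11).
0

Using Lucas' theorem:
Write n=12 and k=2 in base 11:
n in base 11: [1, 1]
k in base 11: [0, 2]
C(12,2) mod 11 = ∏ C(n_i, k_i) mod 11
Digit binomials (mod 11): C(1,0) = 1; C(1,2) = 0 (k_i > n_i)
Product: 1 × 0 = 0 ≡ 0 (mod 11)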